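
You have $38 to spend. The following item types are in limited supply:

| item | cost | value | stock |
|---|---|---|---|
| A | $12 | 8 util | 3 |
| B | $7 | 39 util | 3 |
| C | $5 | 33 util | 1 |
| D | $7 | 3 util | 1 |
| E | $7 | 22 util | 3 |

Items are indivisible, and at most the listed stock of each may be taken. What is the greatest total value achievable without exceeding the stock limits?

172 util

Top feasible selections:
- 3×B + 1×C + 1×E: cost 33, value 172
- 3×B + 2×E: cost 35, value 161
- 1×A + 3×B + 1×C: cost 38, value 158
Best: 172 util.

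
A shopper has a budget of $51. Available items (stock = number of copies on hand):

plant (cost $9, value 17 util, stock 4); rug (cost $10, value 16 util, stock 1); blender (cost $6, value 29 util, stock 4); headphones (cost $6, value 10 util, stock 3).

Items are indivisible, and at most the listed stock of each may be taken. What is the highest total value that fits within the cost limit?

Top feasible selections:
- 3×plant + 4×blender: cost 51, value 167
- 1×plant + 4×blender + 3×headphones: cost 51, value 163
- 2×plant + 4×blender + 1×headphones: cost 48, value 160
- 1×plant + 1×rug + 4×blender + 1×headphones: cost 49, value 159
Best: 167 util.

167 util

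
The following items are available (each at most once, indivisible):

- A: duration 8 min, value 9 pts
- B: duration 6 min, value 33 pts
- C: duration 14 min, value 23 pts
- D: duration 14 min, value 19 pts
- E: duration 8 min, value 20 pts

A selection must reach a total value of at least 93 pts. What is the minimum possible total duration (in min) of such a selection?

42

Subsets with value ≥ 93, sorted by total duration:
- B+C+D+E: duration 42, value 95
- A+B+C+D+E: duration 50, value 104
Minimum duration: 42 min.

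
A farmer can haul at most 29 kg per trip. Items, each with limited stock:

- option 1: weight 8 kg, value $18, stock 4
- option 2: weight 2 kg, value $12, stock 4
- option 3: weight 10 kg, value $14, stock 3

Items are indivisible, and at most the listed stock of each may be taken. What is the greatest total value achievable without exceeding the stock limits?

Best selections within weight 29 and stock limits:
- 2×option 1 + 4×option 2: weight 24, value 84
- 1×option 1 + 4×option 2 + 1×option 3: weight 26, value 80
- 3×option 1 + 2×option 2: weight 28, value 78
Best: $84.

$84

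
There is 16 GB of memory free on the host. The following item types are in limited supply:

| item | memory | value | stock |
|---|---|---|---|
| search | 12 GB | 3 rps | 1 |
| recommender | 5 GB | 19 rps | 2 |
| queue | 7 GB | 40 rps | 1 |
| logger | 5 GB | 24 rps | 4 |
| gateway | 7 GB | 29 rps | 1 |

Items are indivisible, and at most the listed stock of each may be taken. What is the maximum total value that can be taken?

72 rps

Best selections within memory 16 and stock limits:
- 3×logger: memory 15, value 72
- 1×queue + 1×gateway: memory 14, value 69
Best: 72 rps.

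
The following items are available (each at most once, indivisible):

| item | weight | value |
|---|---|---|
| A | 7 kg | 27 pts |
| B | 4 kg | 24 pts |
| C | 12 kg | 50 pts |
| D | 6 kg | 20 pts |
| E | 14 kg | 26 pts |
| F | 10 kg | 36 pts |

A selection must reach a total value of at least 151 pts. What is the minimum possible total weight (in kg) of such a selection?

39

Subsets with value ≥ 151, sorted by total weight:
- A+B+C+D+F: weight 39, value 157
- B+C+D+E+F: weight 46, value 156
Minimum weight: 39 kg.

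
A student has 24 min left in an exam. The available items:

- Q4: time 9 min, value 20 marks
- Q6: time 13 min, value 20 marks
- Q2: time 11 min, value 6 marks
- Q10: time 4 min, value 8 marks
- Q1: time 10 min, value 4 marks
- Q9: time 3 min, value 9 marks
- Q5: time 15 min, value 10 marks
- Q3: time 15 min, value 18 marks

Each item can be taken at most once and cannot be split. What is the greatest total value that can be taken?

40 marks

Check high-value combinations within 24 min:
- Q4+Q6: time 9+13=22, value 20+20=40
- Q4+Q3: time 9+15=24, value 20+18=38
- Q4+Q10+Q9: time 9+4+3=16, value 20+8+9=37
- Q6+Q10+Q9: time 13+4+3=20, value 20+8+9=37
- Q10+Q9+Q3: time 4+3+15=22, value 8+9+18=35
Best: 40 marks.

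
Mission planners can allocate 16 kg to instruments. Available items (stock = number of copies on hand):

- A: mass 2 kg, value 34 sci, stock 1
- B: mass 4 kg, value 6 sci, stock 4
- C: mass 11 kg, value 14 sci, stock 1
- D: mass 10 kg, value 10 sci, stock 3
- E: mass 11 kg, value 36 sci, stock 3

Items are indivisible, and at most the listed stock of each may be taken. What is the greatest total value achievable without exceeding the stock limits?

Best selections within mass 16 and stock limits:
- 1×A + 1×E: mass 13, value 70
- 1×A + 3×B: mass 14, value 52
- 1×A + 1×B + 1×D: mass 16, value 50
Best: 70 sci.

70 sci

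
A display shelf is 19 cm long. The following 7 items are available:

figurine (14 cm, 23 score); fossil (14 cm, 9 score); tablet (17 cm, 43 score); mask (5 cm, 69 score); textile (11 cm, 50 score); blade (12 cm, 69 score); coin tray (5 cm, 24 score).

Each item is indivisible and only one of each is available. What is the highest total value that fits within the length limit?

Check high-value combinations within 19 cm:
- mask+blade: length 5+12=17, value 69+69=138
- mask+textile: length 5+11=16, value 69+50=119
- mask+coin tray: length 5+5=10, value 69+24=93
- blade+coin tray: length 12+5=17, value 69+24=93
- figurine+mask: length 14+5=19, value 23+69=92
Best: 138 score.

138 score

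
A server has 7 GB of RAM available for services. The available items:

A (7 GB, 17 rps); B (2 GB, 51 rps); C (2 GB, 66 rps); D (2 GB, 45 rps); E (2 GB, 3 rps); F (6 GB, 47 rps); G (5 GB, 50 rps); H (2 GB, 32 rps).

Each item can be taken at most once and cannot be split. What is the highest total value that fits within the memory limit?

Check high-value combinations within 7 GB:
- B+C+D: memory 2+2+2=6, value 51+66+45=162
- B+C+H: memory 2+2+2=6, value 51+66+32=149
- C+D+H: memory 2+2+2=6, value 66+45+32=143
- B+D+H: memory 2+2+2=6, value 51+45+32=128
- B+C+E: memory 2+2+2=6, value 51+66+3=120
Best: 162 rps.

162 rps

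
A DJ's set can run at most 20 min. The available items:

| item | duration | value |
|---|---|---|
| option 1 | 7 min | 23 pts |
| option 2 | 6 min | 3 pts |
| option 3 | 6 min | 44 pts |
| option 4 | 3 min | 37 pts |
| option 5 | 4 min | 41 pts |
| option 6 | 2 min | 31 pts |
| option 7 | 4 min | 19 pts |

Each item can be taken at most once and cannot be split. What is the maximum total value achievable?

Check high-value combinations within 20 min:
- option 3+option 4+option 5+option 6+option 7: duration 6+3+4+2+4=19, value 44+37+41+31+19=172
- option 3+option 4+option 5+option 6: duration 6+3+4+2=15, value 44+37+41+31=153
- option 1+option 4+option 5+option 6+option 7: duration 7+3+4+2+4=20, value 23+37+41+31+19=151
- option 1+option 3+option 4+option 5: duration 7+6+3+4=20, value 23+44+37+41=145
- option 3+option 4+option 5+option 7: duration 6+3+4+4=17, value 44+37+41+19=141
Best: 172 pts.

172 pts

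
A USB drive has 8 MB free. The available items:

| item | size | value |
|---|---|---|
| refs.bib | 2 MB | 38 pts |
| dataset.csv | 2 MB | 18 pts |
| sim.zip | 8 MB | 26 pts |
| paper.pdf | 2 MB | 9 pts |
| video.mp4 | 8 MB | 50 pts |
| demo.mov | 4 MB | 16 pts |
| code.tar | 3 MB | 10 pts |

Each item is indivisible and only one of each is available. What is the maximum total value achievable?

72 pts

Check high-value combinations within 8 MB:
- refs.bib+dataset.csv+demo.mov: size 2+2+4=8, value 38+18+16=72
- refs.bib+dataset.csv+code.tar: size 2+2+3=7, value 38+18+10=66
- refs.bib+dataset.csv+paper.pdf: size 2+2+2=6, value 38+18+9=65
- refs.bib+paper.pdf+demo.mov: size 2+2+4=8, value 38+9+16=63
Best: 72 pts.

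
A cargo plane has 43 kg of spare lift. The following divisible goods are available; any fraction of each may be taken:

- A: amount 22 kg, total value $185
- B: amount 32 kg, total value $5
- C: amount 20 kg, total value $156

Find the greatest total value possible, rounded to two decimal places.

341.16

Take in order of value per unit:
- A (185/22 per unit): all 22 → value 185, running total 185.00
- C (156/20 per unit): all 20 → value 156, running total 341.00
- B (5/32 per unit): 1 of 32 → value 1×5/32 = 0.1563, running total 341.16
Total 341.16.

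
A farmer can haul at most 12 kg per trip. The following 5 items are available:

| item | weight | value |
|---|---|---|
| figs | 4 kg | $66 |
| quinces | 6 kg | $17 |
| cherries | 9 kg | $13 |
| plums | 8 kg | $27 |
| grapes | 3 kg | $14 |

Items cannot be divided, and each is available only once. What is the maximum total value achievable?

$93

Check high-value combinations within 12 kg:
- figs+plums: weight 4+8=12, value 66+27=93
- figs+quinces: weight 4+6=10, value 66+17=83
- figs+grapes: weight 4+3=7, value 66+14=80
- figs: weight 4, value 66
Best: $93.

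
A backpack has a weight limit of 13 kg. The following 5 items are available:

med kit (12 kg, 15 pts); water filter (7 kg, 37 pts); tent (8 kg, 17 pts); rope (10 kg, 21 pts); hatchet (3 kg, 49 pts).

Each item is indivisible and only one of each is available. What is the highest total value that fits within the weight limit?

Check high-value combinations within 13 kg:
- water filter+hatchet: weight 7+3=10, value 37+49=86
- rope+hatchet: weight 10+3=13, value 21+49=70
- tent+hatchet: weight 8+3=11, value 17+49=66
Best: 86 pts.

86 pts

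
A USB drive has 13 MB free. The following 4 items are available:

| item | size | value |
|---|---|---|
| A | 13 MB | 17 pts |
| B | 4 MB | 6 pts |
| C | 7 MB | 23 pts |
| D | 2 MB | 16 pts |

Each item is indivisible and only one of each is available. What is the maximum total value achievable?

45 pts

Check high-value combinations within 13 MB:
- B+C+D: size 4+7+2=13, value 6+23+16=45
- C+D: size 7+2=9, value 23+16=39
- B+C: size 4+7=11, value 6+23=29
Best: 45 pts.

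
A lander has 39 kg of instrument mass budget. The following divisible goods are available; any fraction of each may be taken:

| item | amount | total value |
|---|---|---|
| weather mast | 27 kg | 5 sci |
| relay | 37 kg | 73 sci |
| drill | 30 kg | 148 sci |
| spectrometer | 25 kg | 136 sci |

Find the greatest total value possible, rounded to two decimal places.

Take in order of value per unit:
- spectrometer (136/25 per unit): all 25 → value 136, running total 136.00
- drill (148/30 per unit): 14 of 30 → value 14×148/30 = 69.0667, running total 205.07
Total 205.07.

205.07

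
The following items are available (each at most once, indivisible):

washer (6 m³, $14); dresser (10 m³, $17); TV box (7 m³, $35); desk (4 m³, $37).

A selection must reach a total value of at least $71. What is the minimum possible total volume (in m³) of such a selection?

Subsets with value ≥ 71, sorted by total volume:
- TV box+desk: volume 11, value 72
- washer+TV box+desk: volume 17, value 86
- dresser+TV box+desk: volume 21, value 89
Minimum volume: 11 m³.

11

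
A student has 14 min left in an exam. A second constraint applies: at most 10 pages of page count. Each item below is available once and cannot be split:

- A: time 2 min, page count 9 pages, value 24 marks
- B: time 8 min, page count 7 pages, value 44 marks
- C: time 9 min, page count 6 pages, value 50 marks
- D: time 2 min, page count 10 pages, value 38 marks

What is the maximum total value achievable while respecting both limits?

Feasible sets respecting both limits:
- C: time 9, page count 6, value 50
- B: time 8, page count 7, value 44
- D: time 2, page count 10, value 38
Best: 50 marks.

50 marks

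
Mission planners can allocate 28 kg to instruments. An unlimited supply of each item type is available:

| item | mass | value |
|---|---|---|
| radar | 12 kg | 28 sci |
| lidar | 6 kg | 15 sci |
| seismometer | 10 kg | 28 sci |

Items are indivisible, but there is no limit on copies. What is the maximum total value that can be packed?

73 sci

Best value-per-unit is seismometer at 28/10; filling with it alone gives 2×28 = 56.
Optimal mix: 3×lidar + 1×seismometer → mass 28, value 73.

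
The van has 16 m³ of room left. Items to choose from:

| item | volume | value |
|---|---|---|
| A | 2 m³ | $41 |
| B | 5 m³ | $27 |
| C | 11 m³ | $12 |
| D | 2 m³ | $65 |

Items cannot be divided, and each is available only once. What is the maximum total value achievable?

$133

Check high-value combinations within 16 m³:
- A+B+D: volume 2+5+2=9, value 41+27+65=133
- A+C+D: volume 2+11+2=15, value 41+12+65=118
- A+D: volume 2+2=4, value 41+65=106
- B+D: volume 5+2=7, value 27+65=92
Best: $133.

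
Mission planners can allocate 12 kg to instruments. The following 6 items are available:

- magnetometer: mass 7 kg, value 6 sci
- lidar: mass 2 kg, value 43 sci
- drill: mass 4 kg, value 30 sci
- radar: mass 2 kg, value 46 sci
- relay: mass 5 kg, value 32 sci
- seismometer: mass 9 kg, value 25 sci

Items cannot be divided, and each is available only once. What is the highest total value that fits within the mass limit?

Check high-value combinations within 12 kg:
- lidar+radar+relay: mass 2+2+5=9, value 43+46+32=121
- lidar+drill+radar: mass 2+4+2=8, value 43+30+46=119
- drill+radar+relay: mass 4+2+5=11, value 30+46+32=108
Best: 121 sci.

121 sci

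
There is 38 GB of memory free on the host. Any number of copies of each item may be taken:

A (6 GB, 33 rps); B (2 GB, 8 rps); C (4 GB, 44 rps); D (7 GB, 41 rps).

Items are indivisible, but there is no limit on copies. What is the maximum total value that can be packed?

Best value-per-unit is C at 44/4; filling with it alone gives 9×44 = 396.
Optimal mix: 1×B + 9×C → memory 38, value 404.

404 rps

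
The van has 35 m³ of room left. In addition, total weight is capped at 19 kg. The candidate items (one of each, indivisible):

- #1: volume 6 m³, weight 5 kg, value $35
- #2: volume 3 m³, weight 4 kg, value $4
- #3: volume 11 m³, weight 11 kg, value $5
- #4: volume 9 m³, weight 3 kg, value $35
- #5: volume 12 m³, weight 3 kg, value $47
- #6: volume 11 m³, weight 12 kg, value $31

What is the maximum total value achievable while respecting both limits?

Feasible sets respecting both limits:
- #1+#2+#4+#5: volume 30, weight 15, value 121
- #1+#4+#5: volume 27, weight 11, value 117
- #4+#5+#6: volume 32, weight 18, value 113
Best: $121.

$121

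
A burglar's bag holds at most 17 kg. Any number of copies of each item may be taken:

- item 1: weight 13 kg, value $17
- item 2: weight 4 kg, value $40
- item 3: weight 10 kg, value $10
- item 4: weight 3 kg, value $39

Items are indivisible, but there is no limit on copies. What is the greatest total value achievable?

$197

Best value-per-unit is item 4 at 39/3; filling with it alone gives 5×39 = 195.
Optimal mix: 2×item 2 + 3×item 4 → weight 17, value 197.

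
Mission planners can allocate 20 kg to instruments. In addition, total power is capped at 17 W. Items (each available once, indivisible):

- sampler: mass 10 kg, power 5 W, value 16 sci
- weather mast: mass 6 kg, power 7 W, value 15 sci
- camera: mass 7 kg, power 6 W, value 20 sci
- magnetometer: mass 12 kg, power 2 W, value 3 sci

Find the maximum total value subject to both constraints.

Feasible sets respecting both limits:
- sampler+camera: mass 17, power 11, value 36
- weather mast+camera: mass 13, power 13, value 35
- sampler+weather mast: mass 16, power 12, value 31
Best: 36 sci.

36 sci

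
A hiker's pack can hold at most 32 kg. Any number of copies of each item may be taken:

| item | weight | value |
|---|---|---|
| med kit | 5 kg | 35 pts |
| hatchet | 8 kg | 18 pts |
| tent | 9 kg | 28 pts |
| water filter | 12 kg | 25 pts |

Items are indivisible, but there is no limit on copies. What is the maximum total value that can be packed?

210 pts

Best value-per-unit is med kit at 35/5, and filling with it alone uses weight 6×5=30. No mix of the others beats 6×35 = 210.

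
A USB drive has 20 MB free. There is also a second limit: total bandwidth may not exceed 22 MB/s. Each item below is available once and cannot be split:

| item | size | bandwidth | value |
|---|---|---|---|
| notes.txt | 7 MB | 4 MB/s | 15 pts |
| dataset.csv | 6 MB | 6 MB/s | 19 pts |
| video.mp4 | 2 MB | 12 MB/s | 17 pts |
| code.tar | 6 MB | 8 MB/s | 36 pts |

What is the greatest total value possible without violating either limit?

Feasible sets respecting both limits:
- notes.txt+dataset.csv+code.tar: size 19, bandwidth 18, value 70
- dataset.csv+code.tar: size 12, bandwidth 14, value 55
- video.mp4+code.tar: size 8, bandwidth 20, value 53
Best: 70 pts.

70 pts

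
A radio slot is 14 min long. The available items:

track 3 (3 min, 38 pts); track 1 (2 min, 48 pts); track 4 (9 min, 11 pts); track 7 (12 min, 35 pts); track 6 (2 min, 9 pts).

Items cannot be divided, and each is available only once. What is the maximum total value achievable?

This is a 0/1 knapsack; check combinations near the capacity.
- track 3+track 1+track 4: duration 3+2+9=14, value 38+48+11=97
- track 3+track 1+track 6: duration 3+2+2=7, value 38+48+9=95
- track 3+track 1: duration 3+2=5, value 38+48=86
- track 1+track 7: duration 2+12=14, value 48+35=83
Best: 97 pts.

97 pts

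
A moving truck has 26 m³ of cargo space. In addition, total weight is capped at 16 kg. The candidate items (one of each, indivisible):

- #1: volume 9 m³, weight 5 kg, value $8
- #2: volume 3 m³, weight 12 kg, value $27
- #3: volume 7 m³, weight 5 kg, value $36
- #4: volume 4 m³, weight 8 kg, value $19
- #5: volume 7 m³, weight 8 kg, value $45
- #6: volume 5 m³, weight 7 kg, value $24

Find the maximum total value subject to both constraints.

$81

Feasible sets respecting both limits:
- #3+#5: volume 14, weight 13, value 81
- #5+#6: volume 12, weight 15, value 69
- #4+#5: volume 11, weight 16, value 64
Best: $81.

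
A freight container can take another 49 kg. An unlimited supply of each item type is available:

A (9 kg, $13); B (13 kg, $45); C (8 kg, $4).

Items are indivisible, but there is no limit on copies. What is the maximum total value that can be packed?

Best value-per-unit is B at 45/13; filling with it alone gives 3×45 = 135.
Optimal mix: 1×A + 3×B → weight 48, value 148.

$148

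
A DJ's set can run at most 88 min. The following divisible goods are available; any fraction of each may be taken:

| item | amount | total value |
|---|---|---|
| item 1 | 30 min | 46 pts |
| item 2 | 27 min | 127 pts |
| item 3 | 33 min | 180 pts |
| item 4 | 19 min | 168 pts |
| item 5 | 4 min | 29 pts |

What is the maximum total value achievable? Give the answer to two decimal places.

Take in order of value per unit:
- item 4 (168/19 per unit): all 19 → value 168, running total 168.00
- item 5 (29/4 per unit): all 4 → value 29, running total 197.00
- item 3 (180/33 per unit): all 33 → value 180, running total 377.00
- item 2 (127/27 per unit): all 27 → value 127, running total 504.00
- item 1 (46/30 per unit): 5 of 30 → value 5×46/30 = 7.6667, running total 511.67
Total 511.67.

511.67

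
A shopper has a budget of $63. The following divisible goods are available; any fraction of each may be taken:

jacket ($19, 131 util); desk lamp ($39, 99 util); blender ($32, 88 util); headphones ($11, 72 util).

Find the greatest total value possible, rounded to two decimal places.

293.54

Take in order of value per unit:
- jacket (131/19 per unit): all 19 → value 131, running total 131.00
- headphones (72/11 per unit): all 11 → value 72, running total 203.00
- blender (88/32 per unit): all 32 → value 88, running total 291.00
- desk lamp (99/39 per unit): 1 of 39 → value 1×99/39 = 2.5385, running total 293.54
Total 293.54.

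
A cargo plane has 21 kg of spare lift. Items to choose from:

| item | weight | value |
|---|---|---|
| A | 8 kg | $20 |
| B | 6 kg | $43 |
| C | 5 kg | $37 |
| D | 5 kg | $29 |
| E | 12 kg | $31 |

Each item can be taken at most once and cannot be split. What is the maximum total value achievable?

$109

Check high-value combinations within 21 kg:
- B+C+D: weight 6+5+5=16, value 43+37+29=109
- A+B+C: weight 8+6+5=19, value 20+43+37=100
- A+B+D: weight 8+6+5=19, value 20+43+29=92
- A+C+D: weight 8+5+5=18, value 20+37+29=86
- B+C: weight 6+5=11, value 43+37=80
Best: $109.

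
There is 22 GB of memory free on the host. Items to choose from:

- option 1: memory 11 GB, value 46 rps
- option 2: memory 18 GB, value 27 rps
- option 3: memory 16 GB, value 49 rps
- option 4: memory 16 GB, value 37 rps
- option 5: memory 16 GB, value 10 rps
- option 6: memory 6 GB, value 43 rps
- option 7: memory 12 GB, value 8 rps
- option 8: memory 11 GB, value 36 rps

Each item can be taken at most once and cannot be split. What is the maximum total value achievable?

92 rps

Check high-value combinations within 22 GB:
- option 3+option 6: memory 16+6=22, value 49+43=92
- option 1+option 6: memory 11+6=17, value 46+43=89
- option 1+option 8: memory 11+11=22, value 46+36=82
- option 4+option 6: memory 16+6=22, value 37+43=80
Best: 92 rps.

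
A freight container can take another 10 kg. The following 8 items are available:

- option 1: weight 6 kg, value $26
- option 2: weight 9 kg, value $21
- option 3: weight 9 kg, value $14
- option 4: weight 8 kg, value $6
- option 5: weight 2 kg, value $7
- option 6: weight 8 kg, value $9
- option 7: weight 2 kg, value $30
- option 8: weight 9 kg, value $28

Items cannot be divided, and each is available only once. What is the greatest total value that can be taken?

$63

Check high-value combinations within 10 kg:
- option 1+option 5+option 7: weight 6+2+2=10, value 26+7+30=63
- option 1+option 7: weight 6+2=8, value 26+30=56
- option 6+option 7: weight 8+2=10, value 9+30=39
- option 5+option 7: weight 2+2=4, value 7+30=37
Best: $63.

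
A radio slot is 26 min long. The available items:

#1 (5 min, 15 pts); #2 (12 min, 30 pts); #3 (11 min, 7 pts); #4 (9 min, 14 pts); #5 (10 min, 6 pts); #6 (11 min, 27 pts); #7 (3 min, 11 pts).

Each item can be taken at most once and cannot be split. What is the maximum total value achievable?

This is a 0/1 knapsack; check combinations near the capacity.
- #2+#6+#7: duration 12+11+3=26, value 30+27+11=68
- #1+#2+#4: duration 5+12+9=26, value 15+30+14=59
- #2+#6: duration 12+11=23, value 30+27=57
Best: 68 pts.

68 pts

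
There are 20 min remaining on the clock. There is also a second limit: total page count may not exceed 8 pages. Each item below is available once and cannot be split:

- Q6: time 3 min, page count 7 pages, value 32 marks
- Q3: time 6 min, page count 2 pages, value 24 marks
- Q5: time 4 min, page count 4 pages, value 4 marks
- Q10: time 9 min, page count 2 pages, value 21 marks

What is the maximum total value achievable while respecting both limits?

Feasible sets respecting both limits:
- Q3+Q5+Q10: time 19, page count 8, value 49
- Q3+Q10: time 15, page count 4, value 45
- Q6: time 3, page count 7, value 32
Best: 49 marks.

49 marks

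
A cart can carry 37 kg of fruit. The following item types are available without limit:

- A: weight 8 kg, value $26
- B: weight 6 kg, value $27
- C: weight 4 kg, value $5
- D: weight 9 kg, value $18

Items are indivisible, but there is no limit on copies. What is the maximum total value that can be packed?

Best value-per-unit is B at 27/6, and filling with it alone uses weight 6×6=36. No mix of the others beats 6×27 = 162.

$162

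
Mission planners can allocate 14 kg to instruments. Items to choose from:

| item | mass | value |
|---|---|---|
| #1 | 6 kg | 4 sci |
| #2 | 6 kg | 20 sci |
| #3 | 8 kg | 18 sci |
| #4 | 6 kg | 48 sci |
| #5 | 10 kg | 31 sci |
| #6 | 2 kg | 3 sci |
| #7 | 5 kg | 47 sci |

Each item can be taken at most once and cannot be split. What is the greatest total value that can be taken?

98 sci

This is a 0/1 knapsack; check combinations near the capacity.
- #4+#6+#7: mass 6+2+5=13, value 48+3+47=98
- #4+#7: mass 6+5=11, value 48+47=95
- #2+#4+#6: mass 6+6+2=14, value 20+48+3=71
Best: 98 sci.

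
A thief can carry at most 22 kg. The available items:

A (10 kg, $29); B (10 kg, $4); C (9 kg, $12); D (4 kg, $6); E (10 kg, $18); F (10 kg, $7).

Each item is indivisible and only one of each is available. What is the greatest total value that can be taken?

$47

This is a 0/1 knapsack; check combinations near the capacity.
- A+E: weight 10+10=20, value 29+18=47
- A+C: weight 10+9=19, value 29+12=41
- A+F: weight 10+10=20, value 29+7=36
- A+D: weight 10+4=14, value 29+6=35
- A+B: weight 10+10=20, value 29+4=33
Best: $47.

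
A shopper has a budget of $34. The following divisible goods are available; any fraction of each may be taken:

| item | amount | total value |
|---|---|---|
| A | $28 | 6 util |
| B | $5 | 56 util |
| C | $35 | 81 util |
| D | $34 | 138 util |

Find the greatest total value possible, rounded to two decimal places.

173.71

Take in order of value per unit:
- B (56/5 per unit): all 5 → value 56, running total 56.00
- D (138/34 per unit): 29 of 34 → value 29×138/34 = 117.7059, running total 173.71
Total 173.71.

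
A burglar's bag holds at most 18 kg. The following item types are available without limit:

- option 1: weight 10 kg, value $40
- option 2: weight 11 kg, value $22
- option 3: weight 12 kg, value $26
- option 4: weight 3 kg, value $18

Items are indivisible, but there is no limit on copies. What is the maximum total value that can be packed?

$108

Best value-per-unit is option 4 at 18/3, and filling with it alone uses weight 6×3=18. No mix of the others beats 6×18 = 108.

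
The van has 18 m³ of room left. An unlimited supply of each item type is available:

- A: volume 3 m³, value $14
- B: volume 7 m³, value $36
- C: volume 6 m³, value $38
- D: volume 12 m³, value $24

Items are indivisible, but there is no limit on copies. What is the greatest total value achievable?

Best value-per-unit is C at 38/6, and filling with it alone uses volume 3×6=18. No mix of the others beats 3×38 = 114.

$114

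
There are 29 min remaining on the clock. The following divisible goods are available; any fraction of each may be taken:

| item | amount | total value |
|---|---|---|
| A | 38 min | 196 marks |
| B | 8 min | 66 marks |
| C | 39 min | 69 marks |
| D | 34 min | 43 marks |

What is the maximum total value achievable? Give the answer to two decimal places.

Take in order of value per unit:
- B (66/8 per unit): all 8 → value 66, running total 66.00
- A (196/38 per unit): 21 of 38 → value 21×196/38 = 108.3158, running total 174.32
Total 174.32.

174.32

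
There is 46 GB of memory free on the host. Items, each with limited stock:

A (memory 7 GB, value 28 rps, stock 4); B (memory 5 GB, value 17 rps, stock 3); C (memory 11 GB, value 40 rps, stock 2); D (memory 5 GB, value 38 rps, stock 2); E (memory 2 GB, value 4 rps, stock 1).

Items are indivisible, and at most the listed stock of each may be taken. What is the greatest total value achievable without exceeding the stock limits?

212 rps

Best selections within memory 46 and stock limits:
- 2×A + 2×C + 2×D: memory 46, value 212
- 3×A + 3×B + 2×D: memory 46, value 211
- 4×A + 1×B + 2×D + 1×E: memory 45, value 209
- 2×A + 2×B + 1×C + 2×D: memory 45, value 206
Best: 212 rps.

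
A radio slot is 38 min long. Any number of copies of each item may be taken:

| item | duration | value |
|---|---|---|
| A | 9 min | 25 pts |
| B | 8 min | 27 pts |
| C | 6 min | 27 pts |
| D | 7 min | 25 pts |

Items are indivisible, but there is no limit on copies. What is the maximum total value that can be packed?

Best value-per-unit is C at 27/6; filling with it alone gives 6×27 = 162.
Optimal mix: 1×B + 5×C → duration 38, value 162.

162 pts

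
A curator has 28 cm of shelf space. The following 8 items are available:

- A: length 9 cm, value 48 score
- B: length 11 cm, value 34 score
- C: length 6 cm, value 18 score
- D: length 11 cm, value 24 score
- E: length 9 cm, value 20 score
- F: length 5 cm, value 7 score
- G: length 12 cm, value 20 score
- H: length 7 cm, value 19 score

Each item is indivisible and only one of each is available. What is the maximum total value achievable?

This is a 0/1 knapsack; check combinations near the capacity.
- A+B+H: length 9+11+7=27, value 48+34+19=101
- A+B+C: length 9+11+6=26, value 48+34+18=100
- A+C+F+H: length 9+6+5+7=27, value 48+18+7+19=92
Best: 101 score.

101 score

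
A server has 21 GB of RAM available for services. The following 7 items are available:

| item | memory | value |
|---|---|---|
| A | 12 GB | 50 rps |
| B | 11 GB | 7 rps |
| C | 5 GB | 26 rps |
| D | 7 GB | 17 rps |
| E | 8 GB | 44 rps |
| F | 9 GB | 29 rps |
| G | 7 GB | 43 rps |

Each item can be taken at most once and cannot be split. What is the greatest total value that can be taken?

113 rps

Check high-value combinations within 21 GB:
- C+E+G: memory 5+8+7=20, value 26+44+43=113
- C+F+G: memory 5+9+7=21, value 26+29+43=98
- A+E: memory 12+8=20, value 50+44=94
- A+G: memory 12+7=19, value 50+43=93
Best: 113 rps.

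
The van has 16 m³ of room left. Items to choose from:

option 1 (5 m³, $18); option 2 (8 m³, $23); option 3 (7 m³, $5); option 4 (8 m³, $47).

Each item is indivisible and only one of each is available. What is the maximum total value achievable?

This is a 0/1 knapsack; check combinations near the capacity.
- option 2+option 4: volume 8+8=16, value 23+47=70
- option 1+option 4: volume 5+8=13, value 18+47=65
- option 3+option 4: volume 7+8=15, value 5+47=52
Best: $70.

$70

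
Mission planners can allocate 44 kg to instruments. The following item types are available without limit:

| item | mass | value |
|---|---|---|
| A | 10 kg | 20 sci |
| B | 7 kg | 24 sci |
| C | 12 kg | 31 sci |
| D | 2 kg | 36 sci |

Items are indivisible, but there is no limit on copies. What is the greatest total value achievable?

792 sci

Best value-per-unit is D at 36/2, and filling with it alone uses mass 22×2=44. No mix of the others beats 22×36 = 792.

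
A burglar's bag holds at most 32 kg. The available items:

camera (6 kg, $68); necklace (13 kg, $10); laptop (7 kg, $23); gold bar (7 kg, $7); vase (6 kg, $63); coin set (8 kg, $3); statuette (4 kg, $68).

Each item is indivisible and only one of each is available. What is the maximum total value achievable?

Check high-value combinations within 32 kg:
- camera+laptop+gold bar+vase+statuette: weight 6+7+7+6+4=30, value 68+23+7+63+68=229
- camera+laptop+vase+coin set+statuette: weight 6+7+6+8+4=31, value 68+23+63+3+68=225
- camera+laptop+vase+statuette: weight 6+7+6+4=23, value 68+23+63+68=222
- camera+necklace+vase+statuette: weight 6+13+6+4=29, value 68+10+63+68=209
Best: $229.

$229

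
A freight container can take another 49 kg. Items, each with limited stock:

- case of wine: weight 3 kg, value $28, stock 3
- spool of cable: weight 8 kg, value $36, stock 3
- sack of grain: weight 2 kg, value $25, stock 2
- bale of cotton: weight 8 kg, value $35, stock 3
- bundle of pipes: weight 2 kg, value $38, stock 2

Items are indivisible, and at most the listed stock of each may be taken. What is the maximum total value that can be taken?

Top feasible selections:
- 3×case of wine + 3×spool of cable + 2×sack of grain + 1×bale of cotton + 2×bundle of pipes: weight 49, value 353
- 3×case of wine + 2×spool of cable + 2×sack of grain + 2×bale of cotton + 2×bundle of pipes: weight 49, value 352
- 3×case of wine + 1×spool of cable + 2×sack of grain + 3×bale of cotton + 2×bundle of pipes: weight 49, value 351
Best: $353.

$353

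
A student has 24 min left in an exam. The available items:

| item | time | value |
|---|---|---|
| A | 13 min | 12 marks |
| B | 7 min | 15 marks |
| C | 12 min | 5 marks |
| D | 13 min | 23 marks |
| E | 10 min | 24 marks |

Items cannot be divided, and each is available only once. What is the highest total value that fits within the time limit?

Check high-value combinations within 24 min:
- D+E: time 13+10=23, value 23+24=47
- B+E: time 7+10=17, value 15+24=39
- B+D: time 7+13=20, value 15+23=38
Best: 47 marks.

47 marks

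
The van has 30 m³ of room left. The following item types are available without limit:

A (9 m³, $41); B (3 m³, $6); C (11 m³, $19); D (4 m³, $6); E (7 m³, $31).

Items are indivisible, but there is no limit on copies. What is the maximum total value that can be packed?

$134

Best value-per-unit is A at 41/9; filling with it alone gives 3×41 = 123.
Optimal mix: 1×A + 3×E → volume 30, value 134.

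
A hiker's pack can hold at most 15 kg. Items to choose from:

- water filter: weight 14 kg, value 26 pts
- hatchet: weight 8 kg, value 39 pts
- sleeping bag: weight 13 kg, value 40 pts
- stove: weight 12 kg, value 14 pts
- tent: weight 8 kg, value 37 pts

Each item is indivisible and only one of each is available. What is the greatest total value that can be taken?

40 pts

Check high-value combinations within 15 kg:
- sleeping bag: weight 13, value 40
- hatchet: weight 8, value 39
- tent: weight 8, value 37
Best: 40 pts.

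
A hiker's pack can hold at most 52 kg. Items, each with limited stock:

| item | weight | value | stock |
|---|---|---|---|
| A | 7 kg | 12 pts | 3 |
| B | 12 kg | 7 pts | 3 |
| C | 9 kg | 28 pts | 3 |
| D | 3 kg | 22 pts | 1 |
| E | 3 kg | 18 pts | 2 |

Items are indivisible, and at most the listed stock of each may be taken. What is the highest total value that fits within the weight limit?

166 pts

Top feasible selections:
- 2×A + 3×C + 1×D + 2×E: weight 50, value 166
- 1×A + 3×C + 1×D + 2×E: weight 43, value 154
Best: 166 pts.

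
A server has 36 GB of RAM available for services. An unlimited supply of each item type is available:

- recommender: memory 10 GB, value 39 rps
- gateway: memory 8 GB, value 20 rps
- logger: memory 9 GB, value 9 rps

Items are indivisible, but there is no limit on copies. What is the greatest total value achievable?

Best value-per-unit is recommender at 39/10; filling with it alone gives 3×39 = 117.
Optimal mix: 2×recommender + 2×gateway → memory 36, value 118.

118 rps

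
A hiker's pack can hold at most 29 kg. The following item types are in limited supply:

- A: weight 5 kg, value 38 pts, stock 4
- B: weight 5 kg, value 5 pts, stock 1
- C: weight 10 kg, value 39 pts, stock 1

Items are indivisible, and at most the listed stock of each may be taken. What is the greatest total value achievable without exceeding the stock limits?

Best selections within weight 29 and stock limits:
- 4×A + 1×B: weight 25, value 157
- 3×A + 1×C: weight 25, value 153
- 4×A: weight 20, value 152
Best: 157 pts.

157 pts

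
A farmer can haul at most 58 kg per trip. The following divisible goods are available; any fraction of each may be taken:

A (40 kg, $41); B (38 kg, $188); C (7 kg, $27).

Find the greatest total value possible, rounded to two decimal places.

Take in order of value per unit:
- B (188/38 per unit): all 38 → value 188, running total 188.00
- C (27/7 per unit): all 7 → value 27, running total 215.00
- A (41/40 per unit): 13 of 40 → value 13×41/40 = 13.3250, running total 228.33
Total 228.33.

228.33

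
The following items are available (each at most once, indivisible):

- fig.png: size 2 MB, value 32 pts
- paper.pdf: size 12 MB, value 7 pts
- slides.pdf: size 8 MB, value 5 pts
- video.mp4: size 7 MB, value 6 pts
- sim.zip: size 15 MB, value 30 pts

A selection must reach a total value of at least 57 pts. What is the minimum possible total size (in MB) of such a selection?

17

Subsets with value ≥ 57, sorted by total size:
- fig.png+sim.zip: size 17, value 62
- fig.png+video.mp4+sim.zip: size 24, value 68
- fig.png+slides.pdf+sim.zip: size 25, value 67
- fig.png+paper.pdf+sim.zip: size 29, value 69
Minimum size: 17 MB.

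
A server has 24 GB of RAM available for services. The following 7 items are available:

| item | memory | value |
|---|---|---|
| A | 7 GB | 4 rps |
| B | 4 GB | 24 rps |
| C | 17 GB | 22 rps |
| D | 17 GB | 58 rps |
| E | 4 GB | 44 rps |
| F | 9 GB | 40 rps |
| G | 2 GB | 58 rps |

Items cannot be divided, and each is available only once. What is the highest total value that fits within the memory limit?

166 rps

Check high-value combinations within 24 GB:
- B+E+F+G: memory 4+4+9+2=19, value 24+44+40+58=166
- D+E+G: memory 17+4+2=23, value 58+44+58=160
- A+E+F+G: memory 7+4+9+2=22, value 4+44+40+58=146
- E+F+G: memory 4+9+2=15, value 44+40+58=142
Best: 166 rps.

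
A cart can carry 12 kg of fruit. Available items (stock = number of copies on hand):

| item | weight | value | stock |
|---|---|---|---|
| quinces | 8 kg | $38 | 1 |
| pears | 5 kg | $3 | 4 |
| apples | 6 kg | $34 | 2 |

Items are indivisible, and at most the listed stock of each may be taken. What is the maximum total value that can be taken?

$68

Top feasible selections:
- 2×apples: weight 12, value 68
- 1×quinces: weight 8, value 38
Best: $68.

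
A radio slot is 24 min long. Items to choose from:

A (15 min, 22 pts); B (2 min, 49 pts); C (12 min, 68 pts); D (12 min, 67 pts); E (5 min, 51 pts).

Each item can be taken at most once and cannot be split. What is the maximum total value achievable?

Check high-value combinations within 24 min:
- B+C+E: duration 2+12+5=19, value 49+68+51=168
- B+D+E: duration 2+12+5=19, value 49+67+51=167
- C+D: duration 12+12=24, value 68+67=135
- A+B+E: duration 15+2+5=22, value 22+49+51=122
Best: 168 pts.

168 pts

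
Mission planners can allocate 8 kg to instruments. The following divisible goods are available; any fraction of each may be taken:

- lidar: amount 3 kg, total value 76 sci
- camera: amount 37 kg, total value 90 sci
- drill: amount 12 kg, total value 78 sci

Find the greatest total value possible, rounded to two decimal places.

Take in order of value per unit:
- lidar (76/3 per unit): all 3 → value 76, running total 76.00
- drill (78/12 per unit): 5 of 12 → value 5×78/12 = 32.5000, running total 108.50
Total 108.50.

108.50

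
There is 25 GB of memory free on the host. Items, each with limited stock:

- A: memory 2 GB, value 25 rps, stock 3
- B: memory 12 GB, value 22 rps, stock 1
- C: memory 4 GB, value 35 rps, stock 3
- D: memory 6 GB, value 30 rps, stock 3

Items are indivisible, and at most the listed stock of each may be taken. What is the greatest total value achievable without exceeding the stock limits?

210 rps

Top feasible selections:
- 3×A + 3×C + 1×D: memory 24, value 210
- 2×A + 3×C + 1×D: memory 22, value 185
Best: 210 rps.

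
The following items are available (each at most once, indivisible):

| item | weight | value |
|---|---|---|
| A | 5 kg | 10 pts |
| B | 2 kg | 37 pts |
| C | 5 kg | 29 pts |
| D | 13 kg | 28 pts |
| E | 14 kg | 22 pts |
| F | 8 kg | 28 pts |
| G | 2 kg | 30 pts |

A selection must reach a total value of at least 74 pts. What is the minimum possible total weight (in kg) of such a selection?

Subsets with value ≥ 74, sorted by total weight:
- B+C+G: weight 9, value 96
- A+B+G: weight 9, value 77
Minimum weight: 9 kg.

9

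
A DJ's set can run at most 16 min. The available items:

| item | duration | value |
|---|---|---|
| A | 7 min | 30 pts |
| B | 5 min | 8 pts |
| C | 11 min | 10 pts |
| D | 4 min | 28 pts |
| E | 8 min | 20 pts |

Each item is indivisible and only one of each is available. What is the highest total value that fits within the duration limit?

Check high-value combinations within 16 min:
- A+B+D: duration 7+5+4=16, value 30+8+28=66
- A+D: duration 7+4=11, value 30+28=58
- A+E: duration 7+8=15, value 30+20=50
- D+E: duration 4+8=12, value 28+20=48
- A+B: duration 7+5=12, value 30+8=38
Best: 66 pts.

66 pts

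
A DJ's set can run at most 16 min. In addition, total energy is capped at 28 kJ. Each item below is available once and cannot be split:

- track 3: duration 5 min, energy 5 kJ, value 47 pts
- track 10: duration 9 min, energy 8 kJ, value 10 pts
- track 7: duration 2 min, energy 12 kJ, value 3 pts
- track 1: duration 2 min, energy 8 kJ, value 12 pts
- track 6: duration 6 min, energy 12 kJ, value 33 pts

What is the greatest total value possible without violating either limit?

Feasible sets respecting both limits:
- track 3+track 1+track 6: duration 13, energy 25, value 92
- track 3+track 6: duration 11, energy 17, value 80
- track 3+track 10+track 1: duration 16, energy 21, value 69
- track 3+track 7+track 1: duration 9, energy 25, value 62
Best: 92 pts.

92 pts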